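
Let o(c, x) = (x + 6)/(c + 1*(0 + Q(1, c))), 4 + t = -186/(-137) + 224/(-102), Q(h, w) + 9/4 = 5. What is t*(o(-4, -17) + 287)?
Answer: -980374/685 ≈ -1431.2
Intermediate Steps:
Q(h, w) = 11/4 (Q(h, w) = -9/4 + 5 = 11/4)
t = -33806/6987 (t = -4 + (-186/(-137) + 224/(-102)) = -4 + (-186*(-1/137) + 224*(-1/102)) = -4 + (186/137 - 112/51) = -4 - 5858/6987 = -33806/6987 ≈ -4.8384)
o(c, x) = (6 + x)/(11/4 + c) (o(c, x) = (x + 6)/(c + 1*(0 + 11/4)) = (6 + x)/(c + 1*(11/4)) = (6 + x)/(c + 11/4) = (6 + x)/(11/4 + c))
t*(o(-4, -17) + 287) = -33806*(4*(6 - 17)/(11 + 4*(-4)) + 287)/6987 = -33806*(4*(-11)/(11 - 16) + 287)/6987 = -33806*(4*(-11)/(-5) + 287)/6987 = -33806*(4*(-1/5)*(-11) + 287)/6987 = -33806*(44/5 + 287)/6987 = -33806/6987*1479/5 = -980374/685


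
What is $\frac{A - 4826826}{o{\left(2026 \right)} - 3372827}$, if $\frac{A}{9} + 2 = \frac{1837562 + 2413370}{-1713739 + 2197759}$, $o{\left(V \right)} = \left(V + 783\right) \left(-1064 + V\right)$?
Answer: $\frac{64895854847}{9015800205} \approx 7.198$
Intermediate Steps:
$o{\left(V \right)} = \left(-1064 + V\right) \left(783 + V\right)$ ($o{\left(V \right)} = \left(783 + V\right) \left(-1064 + V\right) = \left(-1064 + V\right) \left(783 + V\right)$)
$A = \frac{820723}{13445}$ ($A = -18 + 9 \frac{1837562 + 2413370}{-1713739 + 2197759} = -18 + 9 \cdot \frac{4250932}{484020} = -18 + 9 \cdot 4250932 \cdot \frac{1}{484020} = -18 + 9 \cdot \frac{1062733}{121005} = -18 + \frac{1062733}{13445} = \frac{820723}{13445} \approx 61.043$)
$\frac{A - 4826826}{o{\left(2026 \right)} - 3372827} = \frac{\frac{820723}{13445} - 4826826}{\left(-833112 + 2026^{2} - 569306\right) - 3372827} = - \frac{64895854847}{13445 \left(\left(-833112 + 4104676 - 569306\right) - 3372827\right)} = - \frac{64895854847}{13445 \left(2702258 - 3372827\right)} = - \frac{64895854847}{13445 \left(-670569\right)} = \left(- \frac{64895854847}{13445}\right) \left(- \frac{1}{670569}\right) = \frac{64895854847}{9015800205}$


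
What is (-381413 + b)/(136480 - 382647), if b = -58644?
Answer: 440057/246167 ≈ 1.7876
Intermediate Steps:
(-381413 + b)/(136480 - 382647) = (-381413 - 58644)/(136480 - 382647) = -440057/(-246167) = -440057*(-1/246167) = 440057/246167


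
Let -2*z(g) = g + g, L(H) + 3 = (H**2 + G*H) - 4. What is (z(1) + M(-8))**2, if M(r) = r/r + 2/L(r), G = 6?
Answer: 4/81 ≈ 0.049383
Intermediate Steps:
L(H) = -7 + H**2 + 6*H (L(H) = -3 + ((H**2 + 6*H) - 4) = -3 + (-4 + H**2 + 6*H) = -7 + H**2 + 6*H)
M(r) = 1 + 2/(-7 + r**2 + 6*r) (M(r) = r/r + 2/(-7 + r**2 + 6*r) = 1 + 2/(-7 + r**2 + 6*r))
z(g) = -g (z(g) = -(g + g)/2 = -g)
(z(1) + M(-8))**2 = (-1*1 + (-5 + (-8)**2 + 6*(-8))/(-7 + (-8)**2 + 6*(-8)))**2 = (-1 + (-5 + 64 - 48)/(-7 + 64 - 48))**2 = (-1 + 11/9)**2 = (2/9)**2 = 4/81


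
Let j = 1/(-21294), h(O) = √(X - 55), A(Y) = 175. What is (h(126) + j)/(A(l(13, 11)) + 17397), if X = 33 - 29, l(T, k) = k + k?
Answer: -1/374178168 + I*√51/17572 ≈ -2.6725e-9 + 0.00040641*I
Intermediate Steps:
l(T, k) = 2*k
X = 4
h(O) = I*√51 (h(O) = √(4 - 55) = √(-51) = I*√51)
j = -1/21294 ≈ -4.6962e-5
(h(126) + j)/(A(l(13, 11)) + 17397) = (I*√51 - 1/21294)/(175 + 17397) = (-1/21294 + I*√51)/17572 = (-1/21294 + I*√51)*(1/17572) = -1/374178168 + I*√51/17572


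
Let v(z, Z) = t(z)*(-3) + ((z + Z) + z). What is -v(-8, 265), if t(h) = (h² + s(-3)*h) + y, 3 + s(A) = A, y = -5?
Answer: 72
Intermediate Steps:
s(A) = -3 + A
t(h) = -5 + h² - 6*h (t(h) = (h² + (-3 - 3)*h) - 5 = (h² - 6*h) - 5 = -5 + h² - 6*h)
v(z, Z) = 15 + Z - 3*z² + 20*z (v(z, Z) = (-5 + z² - 6*z)*(-3) + ((z + Z) + z) = (15 - 3*z² + 18*z) + ((Z + z) + z) = (15 - 3*z² + 18*z) + (Z + 2*z) = 15 + Z - 3*z² + 20*z)
-v(-8, 265) = -(15 + 265 - 3*(-8)² + 20*(-8)) = -(15 + 265 - 3*64 - 160) = -(15 + 265 - 192 - 160) = -1*(-72) = 72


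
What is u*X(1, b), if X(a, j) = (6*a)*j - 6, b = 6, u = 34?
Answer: 1020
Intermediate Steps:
X(a, j) = -6 + 6*a*j (X(a, j) = 6*a*j - 6 = -6 + 6*a*j)
u*X(1, b) = 34*(-6 + 6*1*6) = 34*(-6 + 36) = 34*30 = 1020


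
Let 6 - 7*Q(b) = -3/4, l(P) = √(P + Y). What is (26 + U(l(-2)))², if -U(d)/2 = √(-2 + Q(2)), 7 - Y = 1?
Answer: (182 - I*√203)²/49 ≈ 671.86 - 105.84*I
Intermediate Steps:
Y = 6 (Y = 7 - 1*1 = 7 - 1 = 6)
l(P) = √(6 + P) (l(P) = √(P + 6) = √(6 + P))
Q(b) = 27/28 (Q(b) = 6/7 - (-3)/(7*4) = 6/7 - ⅐*(-¾) = 6/7 + 3/28 = 27/28)
U(d) = -I*√203/7 (U(d) = -2*√(-2 + 27/28) = -I*√203/7)
(26 + U(l(-2)))² = (26 - I*√203/7)²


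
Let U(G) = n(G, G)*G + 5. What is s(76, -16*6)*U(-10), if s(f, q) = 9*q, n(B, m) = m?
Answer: -90720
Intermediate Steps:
U(G) = 5 + G**2 (U(G) = G*G + 5 = G**2 + 5 = 5 + G**2)
s(76, -16*6)*U(-10) = (9*(-16*6))*(5 + (-10)**2) = (9*(-96))*(5 + 100) = -864*105 = -90720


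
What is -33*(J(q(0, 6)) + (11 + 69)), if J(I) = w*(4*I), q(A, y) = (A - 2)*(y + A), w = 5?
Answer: 5280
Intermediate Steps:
q(A, y) = (-2 + A)*(A + y)
J(I) = 20*I (J(I) = 5*(4*I) = 20*I)
-33*(J(q(0, 6)) + (11 + 69)) = -33*(20*(0² - 2*0 - 2*6 + 0*6) + (11 + 69)) = -33*(20*(0 + 0 - 12 + 0) + 80) = -33*(20*(-12) + 80) = -33*(-240 + 80) = -33*(-160) = 5280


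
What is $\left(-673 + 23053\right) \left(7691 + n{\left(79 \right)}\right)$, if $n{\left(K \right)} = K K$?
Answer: $311798160$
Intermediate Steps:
$n{\left(K \right)} = K^{2}$
$\left(-673 + 23053\right) \left(7691 + n{\left(79 \right)}\right) = \left(-673 + 23053\right) \left(7691 + 79^{2}\right) = 22380 \left(7691 + 6241\right) = 22380 \cdot 13932 = 311798160$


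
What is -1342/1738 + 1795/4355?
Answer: -24770/68809 ≈ -0.35998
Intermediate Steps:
-1342/1738 + 1795/4355 = -1342*1/1738 + 1795*(1/4355) = -61/79 + 359/871 = -24770/68809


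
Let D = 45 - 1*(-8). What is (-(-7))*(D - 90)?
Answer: -259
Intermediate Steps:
D = 53 (D = 45 + 8 = 53)
(-(-7))*(D - 90) = (-(-7))*(53 - 90) = -7*(-1)*(-37) = 7*(-37) = -259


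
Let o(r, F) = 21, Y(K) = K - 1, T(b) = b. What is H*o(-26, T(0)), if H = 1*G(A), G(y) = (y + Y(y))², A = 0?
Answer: 21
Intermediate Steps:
Y(K) = -1 + K
G(y) = (-1 + 2*y)² (G(y) = (y + (-1 + y))² = (-1 + 2*y)²)
H = 1 (H = 1*(-1 + 2*0)² = 1*(-1 + 0)² = 1*(-1)² = 1*1 = 1)
H*o(-26, T(0)) = 1*21 = 21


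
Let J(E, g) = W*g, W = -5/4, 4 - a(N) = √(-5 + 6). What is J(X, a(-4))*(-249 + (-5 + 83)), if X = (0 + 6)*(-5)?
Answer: 2565/4 ≈ 641.25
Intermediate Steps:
X = -30 (X = 6*(-5) = -30)
a(N) = 3 (a(N) = 4 - √(-5 + 6) = 4 - √1 = 4 - 1*1 = 4 - 1 = 3)
W = -5/4 (W = -5*¼ = -5/4 ≈ -1.2500)
J(E, g) = -5*g/4
J(X, a(-4))*(-249 + (-5 + 83)) = (-5/4*3)*(-249 + (-5 + 83)) = -15*(-249 + 78)/4 = -15/4*(-171) = 2565/4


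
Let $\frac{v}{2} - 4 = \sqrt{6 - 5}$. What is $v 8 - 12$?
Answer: $68$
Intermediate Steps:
$v = 10$ ($v = 8 + 2 \sqrt{6 - 5} = 8 + 2 \sqrt{1} = 8 + 2 \cdot 1 = 8 + 2 = 10$)
$v 8 - 12 = 10 \cdot 8 - 12 = 80 - 12 = 68$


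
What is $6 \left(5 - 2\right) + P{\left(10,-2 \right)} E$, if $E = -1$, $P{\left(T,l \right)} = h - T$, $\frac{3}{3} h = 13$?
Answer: $15$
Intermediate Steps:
$h = 13$
$P{\left(T,l \right)} = 13 - T$
$6 \left(5 - 2\right) + P{\left(10,-2 \right)} E = 6 \left(5 - 2\right) + \left(13 - 10\right) \left(-1\right) = 6 \cdot 3 + \left(13 - 10\right) \left(-1\right) = 18 + 3 \left(-1\right) = 18 - 3 = 15$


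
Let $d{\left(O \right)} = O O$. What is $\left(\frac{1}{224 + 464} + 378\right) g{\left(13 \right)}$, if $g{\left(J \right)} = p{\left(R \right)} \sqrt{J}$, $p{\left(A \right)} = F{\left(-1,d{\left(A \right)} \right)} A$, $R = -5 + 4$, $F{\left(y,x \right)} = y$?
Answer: $\frac{260065 \sqrt{13}}{688} \approx 1362.9$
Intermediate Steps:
$d{\left(O \right)} = O^{2}$
$R = -1$
$p{\left(A \right)} = - A$
$g{\left(J \right)} = \sqrt{J}$ ($g{\left(J \right)} = \left(-1\right) \left(-1\right) \sqrt{J} = 1 \sqrt{J} = \sqrt{J}$)
$\left(\frac{1}{224 + 464} + 378\right) g{\left(13 \right)} = \left(\frac{1}{224 + 464} + 378\right) \sqrt{13} = \left(\frac{1}{688} + 378\right) \sqrt{13} = \frac{260065 \sqrt{13}}{688}$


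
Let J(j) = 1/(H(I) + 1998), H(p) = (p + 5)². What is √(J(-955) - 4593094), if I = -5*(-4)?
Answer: 3*I*√3511231025167/2623 ≈ 2143.1*I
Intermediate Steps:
I = 20
H(p) = (5 + p)²
J(j) = 1/2623 (J(j) = 1/((5 + 20)² + 1998) = 1/(25² + 1998) = 1/(625 + 1998) = 1/2623)
√(J(-955) - 4593094) = √(1/2623 - 4593094) = √(-12047685561/2623) = 3*I*√3511231025167/2623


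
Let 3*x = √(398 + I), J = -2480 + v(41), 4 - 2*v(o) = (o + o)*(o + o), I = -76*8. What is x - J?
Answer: 5840 + I*√210/3 ≈ 5840.0 + 4.8305*I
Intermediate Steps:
I = -608
v(o) = 2 - 2*o² (v(o) = 2 - (o + o)*(o + o)/2 = 2 - 2*o*2*o/2 = 2 - 2*o²)
J = -5840 (J = -2480 + (2 - 2*41²) = -2480 + (2 - 2*1681) = -2480 + (2 - 3362) = -2480 - 3360 = -5840)
x = I*√210/3 (x = √(398 - 608)/3 = √(-210)/3 = (I*√210)/3 = I*√210/3 ≈ 4.8305*I)
x - J = I*√210/3 - 1*(-5840) = I*√210/3 + 5840 = 5840 + I*√210/3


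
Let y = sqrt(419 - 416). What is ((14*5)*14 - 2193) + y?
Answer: -1213 + sqrt(3) ≈ -1211.3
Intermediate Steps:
y = sqrt(3) ≈ 1.7320
((14*5)*14 - 2193) + y = ((14*5)*14 - 2193) + sqrt(3) = (70*14 - 2193) + sqrt(3) = (980 - 2193) + sqrt(3) = -1213 + sqrt(3)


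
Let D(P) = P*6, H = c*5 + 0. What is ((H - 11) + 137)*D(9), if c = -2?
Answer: 6264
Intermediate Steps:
H = -10 (H = -2*5 + 0 = -10 + 0 = -10)
D(P) = 6*P
((H - 11) + 137)*D(9) = ((-10 - 11) + 137)*(6*9) = (-21 + 137)*54 = 116*54 = 6264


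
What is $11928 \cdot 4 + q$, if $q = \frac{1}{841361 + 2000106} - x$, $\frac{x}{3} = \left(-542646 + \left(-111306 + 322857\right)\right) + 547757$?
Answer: $- \frac{1711341695957}{2841467} \approx -6.0227 \cdot 10^{5}$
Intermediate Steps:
$x = 649986$ ($x = 3 \left(\left(-542646 + \left(-111306 + 322857\right)\right) + 547757\right) = 3 \left(\left(-542646 + 211551\right) + 547757\right) = 3 \left(-331095 + 547757\right) = 3 \cdot 216662 = 649986$)
$q = - \frac{1846913769461}{2841467}$ ($q = \frac{1}{841361 + 2000106} - 649986 = \frac{1}{2841467} - 649986 = - \frac{1846913769461}{2841467} \approx -6.4999 \cdot 10^{5}$)
$11928 \cdot 4 + q = 11928 \cdot 4 - \frac{1846913769461}{2841467} = 47712 - \frac{1846913769461}{2841467} = - \frac{1711341695957}{2841467}$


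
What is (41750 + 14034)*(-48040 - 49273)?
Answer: -5428508392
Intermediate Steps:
(41750 + 14034)*(-48040 - 49273) = 55784*(-97313) = -5428508392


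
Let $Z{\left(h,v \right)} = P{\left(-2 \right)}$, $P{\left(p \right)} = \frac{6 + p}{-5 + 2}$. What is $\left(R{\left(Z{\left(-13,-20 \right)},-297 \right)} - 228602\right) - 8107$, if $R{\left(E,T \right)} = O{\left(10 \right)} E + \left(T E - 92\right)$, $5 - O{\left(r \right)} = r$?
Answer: $- \frac{709195}{3} \approx -2.364 \cdot 10^{5}$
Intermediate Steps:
$P{\left(p \right)} = -2 - \frac{p}{3}$ ($P{\left(p \right)} = \frac{6 + p}{-3} = \left(6 + p\right) \left(- \frac{1}{3}\right) = -2 - \frac{p}{3}$)
$O{\left(r \right)} = 5 - r$
$Z{\left(h,v \right)} = - \frac{4}{3}$ ($Z{\left(h,v \right)} = -2 - - \frac{2}{3} = -2 + \frac{2}{3} = - \frac{4}{3}$)
$R{\left(E,T \right)} = -92 - 5 E + E T$ ($R{\left(E,T \right)} = \left(5 - 10\right) E + \left(T E - 92\right) = \left(5 - 10\right) E + \left(E T - 92\right) = - 5 E + \left(-92 + E T\right) = -92 - 5 E + E T$)
$\left(R{\left(Z{\left(-13,-20 \right)},-297 \right)} - 228602\right) - 8107 = \left(\left(-92 - - \frac{20}{3} - -396\right) - 228602\right) - 8107 = \left(\left(-92 + \frac{20}{3} + 396\right) - 228602\right) - 8107 = \left(\frac{932}{3} - 228602\right) - 8107 = - \frac{684874}{3} - 8107 = - \frac{709195}{3}$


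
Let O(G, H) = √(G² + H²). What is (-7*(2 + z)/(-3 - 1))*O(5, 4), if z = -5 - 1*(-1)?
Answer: -7*√41/2 ≈ -22.411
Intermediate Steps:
z = -4 (z = -5 + 1 = -4)
(-7*(2 + z)/(-3 - 1))*O(5, 4) = (-7*(2 - 4)/(-3 - 1))*√(5² + 4²) = (-(-14)/(-4))*√(25 + 16) = (-(-14)*(-1)/4)*√41 = (-7*½)*√41 = -7*√41/2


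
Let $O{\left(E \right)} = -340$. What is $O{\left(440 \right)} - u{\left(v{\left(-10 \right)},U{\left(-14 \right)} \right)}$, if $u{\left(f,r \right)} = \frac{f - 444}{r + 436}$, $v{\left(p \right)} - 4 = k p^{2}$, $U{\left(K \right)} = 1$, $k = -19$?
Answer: $- \frac{146240}{437} \approx -334.65$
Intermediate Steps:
$v{\left(p \right)} = 4 - 19 p^{2}$
$u{\left(f,r \right)} = \frac{-444 + f}{436 + r}$
$O{\left(440 \right)} - u{\left(v{\left(-10 \right)},U{\left(-14 \right)} \right)} = -340 - \frac{-444 + \left(4 - 19 \left(-10\right)^{2}\right)}{436 + 1} = -340 - \frac{-444 + \left(4 - 1900\right)}{437} = -340 - \frac{-444 - 1896}{437} = -340 - \frac{1}{437} \left(-2340\right) = -340 - - \frac{2340}{437} = -340 + \frac{2340}{437} = - \frac{146240}{437}$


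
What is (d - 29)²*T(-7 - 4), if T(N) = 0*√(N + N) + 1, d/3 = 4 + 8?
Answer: 49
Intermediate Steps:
d = 36 (d = 3*(4 + 8) = 3*12 = 36)
T(N) = 1 (T(N) = 0*√(2*N) + 1 = 0*(√2*√N) + 1 = 0 + 1 = 1)
(d - 29)²*T(-7 - 4) = (36 - 29)²*1 = 7²*1 = 49*1 = 49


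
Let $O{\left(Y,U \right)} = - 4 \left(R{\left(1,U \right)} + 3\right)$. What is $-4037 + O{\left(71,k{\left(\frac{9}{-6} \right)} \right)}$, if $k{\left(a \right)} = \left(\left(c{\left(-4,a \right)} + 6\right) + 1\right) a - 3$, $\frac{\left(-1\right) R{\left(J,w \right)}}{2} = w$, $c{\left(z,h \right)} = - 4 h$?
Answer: $-4229$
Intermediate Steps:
$R{\left(J,w \right)} = - 2 w$
$k{\left(a \right)} = -3 + a \left(7 - 4 a\right)$ ($k{\left(a \right)} = \left(\left(- 4 a + 6\right) + 1\right) a - 3 = \left(\left(6 - 4 a\right) + 1\right) a - 3 = \left(7 - 4 a\right) a - 3 = a \left(7 - 4 a\right) - 3 = -3 + a \left(7 - 4 a\right)$)
$O{\left(Y,U \right)} = -12 + 8 U$ ($O{\left(Y,U \right)} = - 4 \left(- 2 U + 3\right) = - 4 \left(3 - 2 U\right) = -12 + 8 U$)
$-4037 + O{\left(71,k{\left(\frac{9}{-6} \right)} \right)} = -4037 + \left(-12 + 8 \left(-3 - 4 \left(\frac{9}{-6}\right)^{2} + 7 \frac{9}{-6}\right)\right) = -4037 + \left(-12 + 8 \left(-3 - 4 \left(9 \left(- \frac{1}{6}\right)\right)^{2} + 7 \cdot 9 \left(- \frac{1}{6}\right)\right)\right) = -4037 + \left(-12 + 8 \left(-3 - 4 \left(- \frac{3}{2}\right)^{2} + 7 \left(- \frac{3}{2}\right)\right)\right) = -4037 + \left(-12 + 8 \left(-3 - 9 - \frac{21}{2}\right)\right) = -4037 + \left(-12 + 8 \left(- \frac{45}{2}\right)\right) = -4037 - 192 = -4229$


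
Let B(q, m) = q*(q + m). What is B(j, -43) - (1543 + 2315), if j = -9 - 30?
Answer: -660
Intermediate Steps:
j = -39
B(q, m) = q*(m + q)
B(j, -43) - (1543 + 2315) = -39*(-43 - 39) - (1543 + 2315) = -39*(-82) - 1*3858 = 3198 - 3858 = -660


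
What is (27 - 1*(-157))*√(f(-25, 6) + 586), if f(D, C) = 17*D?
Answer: 184*√161 ≈ 2334.7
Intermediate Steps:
(27 - 1*(-157))*√(f(-25, 6) + 586) = (27 - 1*(-157))*√(17*(-25) + 586) = (27 + 157)*√(-425 + 586) = 184*√161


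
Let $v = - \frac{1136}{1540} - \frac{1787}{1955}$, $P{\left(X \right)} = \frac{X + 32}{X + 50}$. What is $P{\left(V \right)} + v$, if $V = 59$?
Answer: $- \frac{13403402}{16408315} \approx -0.81687$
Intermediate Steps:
$P{\left(X \right)} = \frac{32 + X}{50 + X}$
$v = - \frac{248643}{150535}$ ($v = \left(-1136\right) \frac{1}{1540} - \frac{1787}{1955} = - \frac{284}{385} - \frac{1787}{1955} = - \frac{248643}{150535} \approx -1.6517$)
$P{\left(V \right)} + v = \frac{32 + 59}{50 + 59} - \frac{248643}{150535} = \frac{1}{109} \cdot 91 - \frac{248643}{150535} = \frac{91}{109} - \frac{248643}{150535} = - \frac{13403402}{16408315}$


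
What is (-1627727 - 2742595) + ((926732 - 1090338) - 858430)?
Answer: -5392358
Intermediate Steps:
(-1627727 - 2742595) + ((926732 - 1090338) - 858430) = -4370322 + (-163606 - 858430) = -4370322 - 1022036 = -5392358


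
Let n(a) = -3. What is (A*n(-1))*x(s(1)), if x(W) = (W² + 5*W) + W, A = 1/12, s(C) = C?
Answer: -7/4 ≈ -1.7500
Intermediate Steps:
A = 1/12 ≈ 0.083333
x(W) = W² + 6*W
(A*n(-1))*x(s(1)) = ((1/12)*(-3))*(1*(6 + 1)) = -7/4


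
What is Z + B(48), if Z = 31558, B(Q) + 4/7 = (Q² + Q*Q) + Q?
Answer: 253494/7 ≈ 36213.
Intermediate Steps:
B(Q) = -4/7 + Q + 2*Q² (B(Q) = -4/7 + ((Q² + Q*Q) + Q) = -4/7 + ((Q² + Q²) + Q) = -4/7 + (2*Q² + Q) = -4/7 + (Q + 2*Q²) = -4/7 + Q + 2*Q²)
Z + B(48) = 31558 + (-4/7 + 48 + 2*48²) = 31558 + (-4/7 + 48 + 2*2304) = 31558 + (-4/7 + 48 + 4608) = 31558 + 32588/7 = 253494/7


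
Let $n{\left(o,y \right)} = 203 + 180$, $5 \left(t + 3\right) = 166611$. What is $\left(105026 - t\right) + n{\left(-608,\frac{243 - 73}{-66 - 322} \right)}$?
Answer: $\frac{360449}{5} \approx 72090.0$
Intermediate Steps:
$t = \frac{166596}{5}$ ($t = -3 + \frac{1}{5} \cdot 166611 = -3 + \frac{166611}{5} = \frac{166596}{5} \approx 33319.0$)
$n{\left(o,y \right)} = 383$
$\left(105026 - t\right) + n{\left(-608,\frac{243 - 73}{-66 - 322} \right)} = \left(105026 - \frac{166596}{5}\right) + 383 = \frac{358534}{5} + 383 = \frac{360449}{5}$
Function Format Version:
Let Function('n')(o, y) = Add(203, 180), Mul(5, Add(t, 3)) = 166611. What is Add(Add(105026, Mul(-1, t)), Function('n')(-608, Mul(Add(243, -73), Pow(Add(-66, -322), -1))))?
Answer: Rational(360449, 5) ≈ 72090.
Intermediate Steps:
t = Rational(166596, 5) (t = Add(-3, Mul(Rational(1, 5), 166611)) = Add(-3, Rational(166611, 5)) = Rational(166596, 5) ≈ 33319.)
Function('n')(o, y) = 383
Add(Add(105026, Mul(-1, t)), Function('n')(-608, Mul(Add(243, -73), Pow(Add(-66, -322), -1)))) = Add(Add(105026, Mul(-1, Rational(166596, 5))), 383) = Add(Add(105026, Rational(-166596, 5)), 383) = Add(Rational(358534, 5), 383) = Rational(360449, 5)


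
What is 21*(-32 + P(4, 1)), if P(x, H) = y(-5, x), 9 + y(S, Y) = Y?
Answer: -777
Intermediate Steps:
y(S, Y) = -9 + Y
P(x, H) = -9 + x
21*(-32 + P(4, 1)) = 21*(-32 + (-9 + 4)) = 21*(-32 - 5) = 21*(-37) = -777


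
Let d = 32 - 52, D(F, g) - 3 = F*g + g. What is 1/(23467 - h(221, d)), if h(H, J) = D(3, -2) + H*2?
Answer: 1/23030 ≈ 4.3422e-5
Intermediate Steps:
D(F, g) = 3 + g + F*g (D(F, g) = 3 + (F*g + g) = 3 + (g + F*g) = 3 + g + F*g)
d = -20
h(H, J) = -5 + 2*H (h(H, J) = (3 - 2 + 3*(-2)) + H*2 = (3 - 2 - 6) + 2*H = -5 + 2*H)
1/(23467 - h(221, d)) = 1/(23467 - (-5 + 2*221)) = 1/(23467 - (-5 + 442)) = 1/(23467 - 1*437) = 1/(23467 - 437) = 1/23030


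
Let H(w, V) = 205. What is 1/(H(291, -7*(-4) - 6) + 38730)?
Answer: 1/38935 ≈ 2.5684e-5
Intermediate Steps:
1/(H(291, -7*(-4) - 6) + 38730) = 1/(205 + 38730) = 1/38935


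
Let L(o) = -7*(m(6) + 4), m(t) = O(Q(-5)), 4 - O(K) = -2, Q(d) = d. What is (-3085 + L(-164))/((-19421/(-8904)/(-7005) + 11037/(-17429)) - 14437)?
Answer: 3429771004157400/15695016473633809 ≈ 0.21853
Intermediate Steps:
O(K) = 6 (O(K) = 4 - 1*(-2) = 4 + 2 = 6)
m(t) = 6
L(o) = -70 (L(o) = -7*(6 + 4) = -7*10 = -70)
(-3085 + L(-164))/((-19421/(-8904)/(-7005) + 11037/(-17429)) - 14437) = (-3085 - 70)/((-19421/(-8904)/(-7005) + 11037/(-17429)) - 14437) = -3155/((-19421*(-1/8904)*(-1/7005) + 11037*(-1/17429)) - 14437) = -3155/(((19421/8904)*(-1/7005) - 11037/17429) - 14437) = -3155/((-19421/62372520 - 11037/17429) - 14437) = -3155/(-688743991849/1087090651080 - 14437) = -3155/(-15695016473633809/1087090651080) = -3155*(-1087090651080/15695016473633809) = 3429771004157400/15695016473633809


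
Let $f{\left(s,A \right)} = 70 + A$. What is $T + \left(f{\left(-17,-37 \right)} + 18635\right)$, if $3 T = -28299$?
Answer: $9235$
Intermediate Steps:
$T = -9433$ ($T = \frac{1}{3} \left(-28299\right) = -9433$)
$T + \left(f{\left(-17,-37 \right)} + 18635\right) = -9433 + \left(\left(70 - 37\right) + 18635\right) = -9433 + \left(33 + 18635\right) = -9433 + 18668 = 9235$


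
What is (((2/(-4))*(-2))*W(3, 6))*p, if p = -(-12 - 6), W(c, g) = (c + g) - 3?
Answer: 108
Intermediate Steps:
W(c, g) = -3 + c + g
p = 18 (p = -1*(-18) = 18)
(((2/(-4))*(-2))*W(3, 6))*p = (((2/(-4))*(-2))*(-3 + 3 + 6))*18 = (((2*(-¼))*(-2))*6)*18 = (-½*(-2)*6)*18 = (1*6)*18 = 6*18 = 108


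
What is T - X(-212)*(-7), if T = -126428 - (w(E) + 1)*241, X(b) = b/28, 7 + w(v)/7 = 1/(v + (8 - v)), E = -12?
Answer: -920991/8 ≈ -1.1512e+5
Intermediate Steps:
w(v) = -385/8 (w(v) = -49 + 7/(v + (8 - v)) = -49 + 7/8 = -385/8)
X(b) = b/28 (X(b) = b*(1/28) = b/28)
T = -920567/8 (T = -126428 - (-385/8 + 1)*241 = -126428 - (-377)*241/8 = -126428 - 1*(-90857/8) = -126428 + 90857/8 = -920567/8 ≈ -1.1507e+5)
T - X(-212)*(-7) = -920567/8 - (1/28)*(-212)*(-7) = -920567/8 - (-53)*(-7)/7 = -920567/8 - 1*53 = -920567/8 - 53 = -920991/8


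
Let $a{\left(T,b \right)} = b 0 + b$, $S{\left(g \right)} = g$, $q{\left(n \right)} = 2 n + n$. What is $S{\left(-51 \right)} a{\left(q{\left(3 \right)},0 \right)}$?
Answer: $0$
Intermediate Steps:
$q{\left(n \right)} = 3 n$
$a{\left(T,b \right)} = b$ ($a{\left(T,b \right)} = 0 + b = b$)
$S{\left(-51 \right)} a{\left(q{\left(3 \right)},0 \right)} = \left(-51\right) 0 = 0$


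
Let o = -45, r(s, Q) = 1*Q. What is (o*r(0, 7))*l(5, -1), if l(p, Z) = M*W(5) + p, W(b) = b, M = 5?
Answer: -9450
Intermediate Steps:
l(p, Z) = 25 + p (l(p, Z) = 5*5 + p = 25 + p)
r(s, Q) = Q
(o*r(0, 7))*l(5, -1) = (-45*7)*(25 + 5) = -315*30 = -9450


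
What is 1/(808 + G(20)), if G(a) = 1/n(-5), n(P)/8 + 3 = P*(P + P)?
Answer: 376/303809 ≈ 0.0012376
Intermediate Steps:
n(P) = -24 + 16*P**2 (n(P) = -24 + 8*(P*(P + P)) = -24 + 8*(P*(2*P)) = -24 + 8*(2*P**2) = -24 + 16*P**2)
G(a) = 1/376 (G(a) = 1/(-24 + 16*(-5)**2) = 1/(-24 + 16*25) = 1/(-24 + 400) = 1/376)
1/(808 + G(20)) = 1/(808 + 1/376) = 1/(303809/376) = 376/303809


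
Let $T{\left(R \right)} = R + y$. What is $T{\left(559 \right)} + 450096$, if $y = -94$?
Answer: $450561$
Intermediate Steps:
$T{\left(R \right)} = -94 + R$ ($T{\left(R \right)} = R - 94 = -94 + R$)
$T{\left(559 \right)} + 450096 = \left(-94 + 559\right) + 450096 = 465 + 450096 = 450561$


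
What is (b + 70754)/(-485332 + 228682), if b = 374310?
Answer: -222532/128325 ≈ -1.7341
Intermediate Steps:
(b + 70754)/(-485332 + 228682) = (374310 + 70754)/(-485332 + 228682) = 445064/(-256650) = 445064*(-1/256650) = -222532/128325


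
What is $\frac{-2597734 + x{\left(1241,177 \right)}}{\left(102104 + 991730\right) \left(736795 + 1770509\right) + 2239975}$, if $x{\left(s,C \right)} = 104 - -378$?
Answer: $- \frac{2597252}{2742576603511} \approx -9.4701 \cdot 10^{-7}$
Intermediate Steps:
$x{\left(s,C \right)} = 482$ ($x{\left(s,C \right)} = 104 + 378 = 482$)
$\frac{-2597734 + x{\left(1241,177 \right)}}{\left(102104 + 991730\right) \left(736795 + 1770509\right) + 2239975} = \frac{-2597734 + 482}{\left(102104 + 991730\right) \left(736795 + 1770509\right) + 2239975} = - \frac{2597252}{1093834 \cdot 2507304 + 2239975} = - \frac{2597252}{2742574363536 + 2239975} = - \frac{2597252}{2742576603511}$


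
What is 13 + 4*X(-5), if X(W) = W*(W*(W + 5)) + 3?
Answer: 25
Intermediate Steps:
X(W) = 3 + W**2*(5 + W) (X(W) = W*(W*(5 + W)) + 3 = W**2*(5 + W) + 3 = 3 + W**2*(5 + W))
13 + 4*X(-5) = 13 + 4*(3 + (-5)**3 + 5*(-5)**2) = 13 + 4*(3 - 125 + 5*25) = 13 + 4*(3 - 125 + 125) = 13 + 4*3 = 13 + 12 = 25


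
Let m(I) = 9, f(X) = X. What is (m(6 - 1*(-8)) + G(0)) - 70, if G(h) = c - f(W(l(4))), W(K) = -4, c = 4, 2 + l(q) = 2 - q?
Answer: -53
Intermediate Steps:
l(q) = -q (l(q) = -2 + (2 - q) = -q)
G(h) = 8 (G(h) = 4 - 1*(-4) = 4 + 4 = 8)
(m(6 - 1*(-8)) + G(0)) - 70 = (9 + 8) - 70 = 17 - 70 = -53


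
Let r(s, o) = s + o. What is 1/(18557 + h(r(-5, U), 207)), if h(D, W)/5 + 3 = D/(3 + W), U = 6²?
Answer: 42/778795 ≈ 5.3929e-5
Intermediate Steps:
U = 36
r(s, o) = o + s
h(D, W) = -15 + 5*D/(3 + W) (h(D, W) = -15 + 5*(D/(3 + W)) = -15 + 5*D/(3 + W))
1/(18557 + h(r(-5, U), 207)) = 1/(18557 + 5*(-9 + (36 - 5) - 3*207)/(3 + 207)) = 1/(18557 + 5*(-9 + 31 - 621)/210) = 1/(18557 + 5*(1/210)*(-599)) = 1/(18557 - 599/42) = 1/(778795/42) = 42/778795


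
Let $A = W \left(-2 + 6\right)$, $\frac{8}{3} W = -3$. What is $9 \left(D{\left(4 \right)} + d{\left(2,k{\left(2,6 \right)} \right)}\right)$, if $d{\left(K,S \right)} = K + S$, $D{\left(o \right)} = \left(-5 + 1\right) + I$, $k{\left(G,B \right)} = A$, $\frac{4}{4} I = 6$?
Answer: $- \frac{9}{2} \approx -4.5$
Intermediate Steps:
$I = 6$
$W = - \frac{9}{8}$ ($W = \frac{3}{8} \left(-3\right) = - \frac{9}{8} \approx -1.125$)
$A = - \frac{9}{2}$ ($A = - \frac{9 \left(-2 + 6\right)}{8} = \left(- \frac{9}{8}\right) 4 = - \frac{9}{2} \approx -4.5$)
$k{\left(G,B \right)} = - \frac{9}{2}$
$D{\left(o \right)} = 2$ ($D{\left(o \right)} = \left(-5 + 1\right) + 6 = -4 + 6 = 2$)
$9 \left(D{\left(4 \right)} + d{\left(2,k{\left(2,6 \right)} \right)}\right) = 9 \left(2 + \left(2 - \frac{9}{2}\right)\right) = 9 \left(2 - \frac{5}{2}\right) = 9 \left(- \frac{1}{2}\right) = - \frac{9}{2}$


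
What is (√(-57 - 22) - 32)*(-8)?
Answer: 256 - 8*I*√79 ≈ 256.0 - 71.106*I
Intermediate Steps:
(√(-57 - 22) - 32)*(-8) = (√(-79) - 32)*(-8) = (I*√79 - 32)*(-8) = (-32 + I*√79)*(-8) = 256 - 8*I*√79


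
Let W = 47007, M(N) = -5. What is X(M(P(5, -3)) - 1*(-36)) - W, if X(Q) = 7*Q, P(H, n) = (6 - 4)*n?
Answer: -46790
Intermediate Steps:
P(H, n) = 2*n
X(M(P(5, -3)) - 1*(-36)) - W = 7*(-5 - 1*(-36)) - 1*47007 = 7*(-5 + 36) - 47007 = 7*31 - 47007 = 217 - 47007 = -46790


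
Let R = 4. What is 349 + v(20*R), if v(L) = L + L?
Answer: 509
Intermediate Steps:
v(L) = 2*L
349 + v(20*R) = 349 + 2*(20*4) = 349 + 2*80 = 349 + 160 = 509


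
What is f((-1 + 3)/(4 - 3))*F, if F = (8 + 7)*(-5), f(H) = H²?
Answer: -300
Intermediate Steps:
F = -75 (F = 15*(-5) = -75)
f((-1 + 3)/(4 - 3))*F = ((-1 + 3)/(4 - 3))²*(-75) = (2/1)²*(-75) = (2*1)²*(-75) = 2²*(-75) = 4*(-75) = -300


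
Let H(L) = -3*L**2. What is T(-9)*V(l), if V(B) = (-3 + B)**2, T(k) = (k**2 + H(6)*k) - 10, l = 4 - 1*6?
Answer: 26075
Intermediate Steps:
l = -2 (l = 4 - 6 = -2)
T(k) = -10 + k**2 - 108*k (T(k) = (k**2 + (-3*6**2)*k) - 10 = (k**2 + (-3*36)*k) - 10 = (k**2 - 108*k) - 10 = -10 + k**2 - 108*k)
T(-9)*V(l) = (-10 + (-9)**2 - 108*(-9))*(-3 - 2)**2 = (-10 + 81 + 972)*(-5)**2 = 1043*25 = 26075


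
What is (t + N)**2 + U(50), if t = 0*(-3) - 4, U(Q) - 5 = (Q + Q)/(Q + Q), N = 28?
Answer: 582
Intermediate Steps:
U(Q) = 6 (U(Q) = 5 + (Q + Q)/(Q + Q) = 5 + (2*Q)/((2*Q)) = 5 + (2*Q)*(1/(2*Q)) = 5 + 1 = 6)
t = -4 (t = 0 - 4 = -4)
(t + N)**2 + U(50) = (-4 + 28)**2 + 6 = 24**2 + 6 = 576 + 6 = 582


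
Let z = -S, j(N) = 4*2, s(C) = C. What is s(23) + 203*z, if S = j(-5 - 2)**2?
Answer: -12969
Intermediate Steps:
j(N) = 8
S = 64 (S = 8**2 = 64)
z = -64 (z = -1*64 = -64)
s(23) + 203*z = 23 + 203*(-64) = 23 - 12992 = -12969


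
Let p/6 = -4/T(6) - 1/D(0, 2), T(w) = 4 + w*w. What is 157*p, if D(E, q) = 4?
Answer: -3297/10 ≈ -329.70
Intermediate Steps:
T(w) = 4 + w**2
p = -21/10 (p = 6*(-4/(4 + 6**2) - 1/4) = 6*(-4/(4 + 36) - 1*1/4) = 6*(-4/40 - 1/4) = 6*(-4*1/40 - 1/4) = 6*(-1/10 - 1/4) = 6*(-7/20) = -21/10 ≈ -2.1000)
157*p = 157*(-21/10) = -3297/10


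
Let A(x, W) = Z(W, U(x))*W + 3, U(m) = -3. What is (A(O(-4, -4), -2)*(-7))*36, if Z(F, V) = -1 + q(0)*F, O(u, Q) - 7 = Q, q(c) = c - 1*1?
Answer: -252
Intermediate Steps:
q(c) = -1 + c (q(c) = c - 1 = -1 + c)
O(u, Q) = 7 + Q
Z(F, V) = -1 - F (Z(F, V) = -1 + (-1 + 0)*F = -1 - F)
A(x, W) = 3 + W*(-1 - W) (A(x, W) = (-1 - W)*W + 3 = W*(-1 - W) + 3 = 3 + W*(-1 - W))
(A(O(-4, -4), -2)*(-7))*36 = ((3 - 1*(-2) - 1*(-2)²)*(-7))*36 = ((3 + 2 - 1*4)*(-7))*36 = ((3 + 2 - 4)*(-7))*36 = (1*(-7))*36 = -7*36 = -252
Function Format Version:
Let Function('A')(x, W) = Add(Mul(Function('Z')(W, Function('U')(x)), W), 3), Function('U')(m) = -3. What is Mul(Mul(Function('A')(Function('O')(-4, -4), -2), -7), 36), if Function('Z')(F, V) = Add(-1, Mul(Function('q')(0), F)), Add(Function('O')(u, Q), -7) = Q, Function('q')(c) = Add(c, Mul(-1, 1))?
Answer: -252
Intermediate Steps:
Function('q')(c) = Add(-1, c) (Function('q')(c) = Add(c, -1) = Add(-1, c))
Function('O')(u, Q) = Add(7, Q)
Function('Z')(F, V) = Add(-1, Mul(-1, F)) (Function('Z')(F, V) = Add(-1, Mul(Add(-1, 0), F)) = Add(-1, Mul(-1, F)))
Function('A')(x, W) = Add(3, Mul(W, Add(-1, Mul(-1, W)))) (Function('A')(x, W) = Add(Mul(Add(-1, Mul(-1, W)), W), 3) = Add(Mul(W, Add(-1, Mul(-1, W))), 3) = Add(3, Mul(W, Add(-1, Mul(-1, W)))))
Mul(Mul(Function('A')(Function('O')(-4, -4), -2), -7), 36) = Mul(Mul(Add(3, Mul(-1, -2), Mul(-1, Pow(-2, 2))), -7), 36) = Mul(Mul(Add(3, 2, Mul(-1, 4)), -7), 36) = Mul(Mul(Add(3, 2, -4), -7), 36) = Mul(Mul(1, -7), 36) = Mul(-7, 36) = -252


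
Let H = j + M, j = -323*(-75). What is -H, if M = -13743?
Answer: -10482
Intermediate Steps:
j = 24225
H = 10482 (H = 24225 - 13743 = 10482)
-H = -1*10482 = -10482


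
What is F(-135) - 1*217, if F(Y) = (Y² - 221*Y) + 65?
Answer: 47908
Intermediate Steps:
F(Y) = 65 + Y² - 221*Y
F(-135) - 1*217 = (65 + (-135)² - 221*(-135)) - 1*217 = (65 + 18225 + 29835) - 217 = 48125 - 217 = 47908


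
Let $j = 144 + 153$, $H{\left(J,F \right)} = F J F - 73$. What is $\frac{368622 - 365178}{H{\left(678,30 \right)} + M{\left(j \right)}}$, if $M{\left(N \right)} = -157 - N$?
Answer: $\frac{3444}{609673} \approx 0.0056489$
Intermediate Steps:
$H{\left(J,F \right)} = -73 + J F^{2}$ ($H{\left(J,F \right)} = J F^{2} - 73 = -73 + J F^{2}$)
$j = 297$
$\frac{368622 - 365178}{H{\left(678,30 \right)} + M{\left(j \right)}} = \frac{368622 - 365178}{\left(-73 + 678 \cdot 30^{2}\right) - 454} = \frac{3444}{\left(-73 + 678 \cdot 900\right) - 454} = \frac{3444}{\left(-73 + 610200\right) - 454} = \frac{3444}{610127 - 454} = \frac{3444}{609673}$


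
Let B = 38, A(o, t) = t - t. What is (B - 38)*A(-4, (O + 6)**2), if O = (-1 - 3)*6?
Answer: 0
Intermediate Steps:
O = -24 (O = -4*6 = -24)
A(o, t) = 0
(B - 38)*A(-4, (O + 6)**2) = (38 - 38)*0 = 0*0 = 0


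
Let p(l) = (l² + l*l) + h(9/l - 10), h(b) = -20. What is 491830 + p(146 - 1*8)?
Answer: 529898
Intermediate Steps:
p(l) = -20 + 2*l² (p(l) = (l² + l*l) - 20 = (l² + l²) - 20 = 2*l² - 20 = -20 + 2*l²)
491830 + p(146 - 1*8) = 491830 + (-20 + 2*(146 - 1*8)²) = 491830 + (-20 + 2*(146 - 8)²) = 491830 + (-20 + 2*138²) = 491830 + (-20 + 2*19044) = 491830 + (-20 + 38088) = 491830 + 38068 = 529898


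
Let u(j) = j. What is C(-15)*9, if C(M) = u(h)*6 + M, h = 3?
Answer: 27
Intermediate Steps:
C(M) = 18 + M (C(M) = 3*6 + M = 18 + M)
C(-15)*9 = (18 - 15)*9 = 3*9 = 27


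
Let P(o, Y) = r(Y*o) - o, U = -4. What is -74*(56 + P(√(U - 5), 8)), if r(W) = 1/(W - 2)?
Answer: -600843/145 + 32634*I/145 ≈ -4143.7 + 225.06*I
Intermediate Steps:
r(W) = 1/(-2 + W)
P(o, Y) = 1/(-2 + Y*o) - o
-74*(56 + P(√(U - 5), 8)) = -74*(56 + (1/(-2 + 8*√(-4 - 5)) - √(-4 - 5))) = -74*(56 + (1/(-2 + 8*√(-9)) - √(-9))) = -74*(56 + (1/(-2 + 8*(3*I)) - 3*I)) = -74*(56 + (1/(-2 + 24*I) - 3*I)) = -74*(56 + ((-2 - 24*I)/580 - 3*I)) = -74*(56 + (-3*I + (-2 - 24*I)/580)) = -74*(56 - 3*I + (-2 - 24*I)/580) = -4144 + 222*I - 37*(-2 - 24*I)/290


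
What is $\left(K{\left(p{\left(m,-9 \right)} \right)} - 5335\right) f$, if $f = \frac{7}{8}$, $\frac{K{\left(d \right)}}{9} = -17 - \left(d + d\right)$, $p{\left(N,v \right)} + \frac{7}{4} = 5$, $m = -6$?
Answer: $- \frac{77651}{16} \approx -4853.2$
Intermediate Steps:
$p{\left(N,v \right)} = \frac{13}{4}$ ($p{\left(N,v \right)} = - \frac{7}{4} + 5 = \frac{13}{4}$)
$K{\left(d \right)} = -153 - 18 d$ ($K{\left(d \right)} = 9 \left(-17 - \left(d + d\right)\right) = 9 \left(-17 - 2 d\right) = -153 - 18 d$)
$f = \frac{7}{8}$ ($f = 7 \cdot \frac{1}{8} = \frac{7}{8} \approx 0.875$)
$\left(K{\left(p{\left(m,-9 \right)} \right)} - 5335\right) f = \left(\left(-153 - \frac{117}{2}\right) - 5335\right) \frac{7}{8} = \left(- \frac{423}{2} - 5335\right) \frac{7}{8} = \left(- \frac{11093}{2}\right) \frac{7}{8} = - \frac{77651}{16}$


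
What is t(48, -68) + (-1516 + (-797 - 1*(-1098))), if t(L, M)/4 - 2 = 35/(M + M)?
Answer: -41073/34 ≈ -1208.0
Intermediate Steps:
t(L, M) = 8 + 70/M (t(L, M) = 8 + 4*(35/(M + M)) = 8 + 4*(35/((2*M))) = 8 + 4*(35*(1/(2*M))) = 8 + 4*(35/(2*M)) = 8 + 70/M)
t(48, -68) + (-1516 + (-797 - 1*(-1098))) = (8 + 70/(-68)) + (-1516 + (-797 - 1*(-1098))) = (8 + 70*(-1/68)) + (-1516 + (-797 + 1098)) = (8 - 35/34) + (-1516 + 301) = 237/34 - 1215 = -41073/34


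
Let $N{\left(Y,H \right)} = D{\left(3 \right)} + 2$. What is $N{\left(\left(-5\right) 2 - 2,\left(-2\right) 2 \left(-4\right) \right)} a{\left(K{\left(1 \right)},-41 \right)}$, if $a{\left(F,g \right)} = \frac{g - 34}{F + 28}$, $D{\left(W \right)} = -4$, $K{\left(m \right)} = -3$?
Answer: $6$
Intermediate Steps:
$a{\left(F,g \right)} = \frac{-34 + g}{28 + F}$
$N{\left(Y,H \right)} = -2$ ($N{\left(Y,H \right)} = -4 + 2 = -2$)
$N{\left(\left(-5\right) 2 - 2,\left(-2\right) 2 \left(-4\right) \right)} a{\left(K{\left(1 \right)},-41 \right)} = - 2 \frac{-34 - 41}{28 - 3} = - 2 \cdot \frac{1}{25} \left(-75\right) = \left(-2\right) \left(-3\right) = 6$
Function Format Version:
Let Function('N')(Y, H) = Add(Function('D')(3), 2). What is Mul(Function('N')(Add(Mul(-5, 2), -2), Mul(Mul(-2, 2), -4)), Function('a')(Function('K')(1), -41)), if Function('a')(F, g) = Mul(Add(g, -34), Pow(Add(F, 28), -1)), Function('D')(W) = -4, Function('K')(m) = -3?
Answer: 6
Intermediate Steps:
Function('a')(F, g) = Mul(Pow(Add(28, F), -1), Add(-34, g)) (Function('a')(F, g) = Mul(Add(-34, g), Pow(Add(28, F), -1)) = Mul(Pow(Add(28, F), -1), Add(-34, g)))
Function('N')(Y, H) = -2 (Function('N')(Y, H) = Add(-4, 2) = -2)
Mul(Function('N')(Add(Mul(-5, 2), -2), Mul(Mul(-2, 2), -4)), Function('a')(Function('K')(1), -41)) = Mul(-2, Mul(Pow(Add(28, -3), -1), Add(-34, -41))) = Mul(-2, Mul(Pow(25, -1), -75)) = Mul(-2, Mul(Rational(1, 25), -75)) = Mul(-2, -3) = 6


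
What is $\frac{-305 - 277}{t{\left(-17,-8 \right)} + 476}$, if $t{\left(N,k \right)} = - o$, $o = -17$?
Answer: $- \frac{582}{493} \approx -1.1805$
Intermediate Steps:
$t{\left(N,k \right)} = 17$ ($t{\left(N,k \right)} = \left(-1\right) \left(-17\right) = 17$)
$\frac{-305 - 277}{t{\left(-17,-8 \right)} + 476} = \frac{-305 - 277}{17 + 476} = - \frac{582}{493}$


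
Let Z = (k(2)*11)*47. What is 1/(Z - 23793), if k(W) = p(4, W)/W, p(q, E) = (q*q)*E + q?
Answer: -1/14487 ≈ -6.9027e-5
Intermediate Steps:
p(q, E) = q + E*q**2 (p(q, E) = q**2*E + q = E*q**2 + q = q + E*q**2)
k(W) = (4 + 16*W)/W (k(W) = (4*(1 + W*4))/W = (4*(1 + 4*W))/W = (4 + 16*W)/W)
Z = 9306 (Z = ((16 + 4/2)*11)*47 = ((16 + 4*(1/2))*11)*47 = ((16 + 2)*11)*47 = (18*11)*47 = 198*47 = 9306)
1/(Z - 23793) = 1/(9306 - 23793) = 1/(-14487) = -1/14487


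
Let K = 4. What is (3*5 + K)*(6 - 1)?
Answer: 95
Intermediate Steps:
(3*5 + K)*(6 - 1) = (3*5 + 4)*(6 - 1) = (15 + 4)*5 = 19*5 = 95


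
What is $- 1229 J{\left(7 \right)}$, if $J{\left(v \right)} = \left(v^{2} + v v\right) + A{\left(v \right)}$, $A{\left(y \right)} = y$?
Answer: $-129045$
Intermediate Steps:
$J{\left(v \right)} = v + 2 v^{2}$ ($J{\left(v \right)} = \left(v^{2} + v v\right) + v = \left(v^{2} + v^{2}\right) + v = 2 v^{2} + v = v + 2 v^{2}$)
$- 1229 J{\left(7 \right)} = - 1229 \cdot 7 \left(1 + 2 \cdot 7\right) = - 1229 \cdot 7 \left(1 + 14\right) = - 1229 \cdot 7 \cdot 15 = \left(-1229\right) 105 = -129045$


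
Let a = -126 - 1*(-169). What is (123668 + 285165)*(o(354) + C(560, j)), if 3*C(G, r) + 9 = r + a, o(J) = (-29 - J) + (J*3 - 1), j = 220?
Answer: 935409904/3 ≈ 3.1180e+8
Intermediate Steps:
a = 43 (a = -126 + 169 = 43)
o(J) = -30 + 2*J (o(J) = (-29 - J) + (3*J - 1) = (-29 - J) + (-1 + 3*J) = -30 + 2*J)
C(G, r) = 34/3 + r/3 (C(G, r) = -3 + (r + 43)/3 = -3 + (43 + r)/3 = -3 + (43/3 + r/3) = 34/3 + r/3)
(123668 + 285165)*(o(354) + C(560, j)) = (123668 + 285165)*((-30 + 2*354) + (34/3 + (1/3)*220)) = 408833*((-30 + 708) + (34/3 + 220/3)) = 408833*(678 + 254/3) = 408833*(2288/3) = 935409904/3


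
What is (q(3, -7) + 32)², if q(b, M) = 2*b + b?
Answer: 1681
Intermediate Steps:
q(b, M) = 3*b
(q(3, -7) + 32)² = (3*3 + 32)² = (9 + 32)² = 41² = 1681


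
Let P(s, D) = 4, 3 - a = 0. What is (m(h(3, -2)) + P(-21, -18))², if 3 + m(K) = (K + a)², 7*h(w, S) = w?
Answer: 390625/2401 ≈ 162.69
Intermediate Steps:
a = 3 (a = 3 - 1*0 = 3 + 0 = 3)
h(w, S) = w/7
m(K) = -3 + (3 + K)² (m(K) = -3 + (K + 3)² = -3 + (3 + K)²)
(m(h(3, -2)) + P(-21, -18))² = ((-3 + (3 + (⅐)*3)²) + 4)² = ((-3 + (3 + 3/7)²) + 4)² = ((-3 + (24/7)²) + 4)² = ((-3 + 576/49) + 4)² = (429/49 + 4)² = (625/49)² = 390625/2401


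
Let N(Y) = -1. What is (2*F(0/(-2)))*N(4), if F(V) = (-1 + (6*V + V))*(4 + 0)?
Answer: 8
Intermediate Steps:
F(V) = -4 + 28*V (F(V) = (-1 + 7*V)*4 = -4 + 28*V)
(2*F(0/(-2)))*N(4) = (2*(-4 + 28*(0/(-2))))*(-1) = (2*(-4 + 28*(0*(-½))))*(-1) = (2*(-4 + 28*0))*(-1) = (2*(-4 + 0))*(-1) = (2*(-4))*(-1) = -8*(-1) = 8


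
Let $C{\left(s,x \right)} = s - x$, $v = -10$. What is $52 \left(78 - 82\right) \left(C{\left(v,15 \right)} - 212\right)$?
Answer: $49296$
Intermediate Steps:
$52 \left(78 - 82\right) \left(C{\left(v,15 \right)} - 212\right) = 52 \left(78 - 82\right) \left(\left(-10 - 15\right) - 212\right) = 52 \left(- 4 \left(\left(-10 - 15\right) - 212\right)\right) = 52 \left(- 4 \left(-25 - 212\right)\right) = 52 \left(\left(-4\right) \left(-237\right)\right) = 52 \cdot 948 = 49296$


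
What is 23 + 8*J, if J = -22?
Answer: -153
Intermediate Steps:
23 + 8*J = 23 + 8*(-22) = 23 - 176 = -153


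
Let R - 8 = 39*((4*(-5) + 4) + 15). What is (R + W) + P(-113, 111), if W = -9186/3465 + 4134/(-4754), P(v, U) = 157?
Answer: 336259051/2745435 ≈ 122.48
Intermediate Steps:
R = -31 (R = 8 + 39*((4*(-5) + 4) + 15) = 8 + 39*((-20 + 4) + 15) = 8 + 39*(-16 + 15) = 8 + 39*(-1) = 8 - 39 = -31)
W = -9665759/2745435 (W = -9186*1/3465 + 4134*(-1/4754) = -3062/1155 - 2067/2377 = -9665759/2745435 ≈ -3.5207)
(R + W) + P(-113, 111) = (-31 - 9665759/2745435) + 157 = -94774244/2745435 + 157 = 336259051/2745435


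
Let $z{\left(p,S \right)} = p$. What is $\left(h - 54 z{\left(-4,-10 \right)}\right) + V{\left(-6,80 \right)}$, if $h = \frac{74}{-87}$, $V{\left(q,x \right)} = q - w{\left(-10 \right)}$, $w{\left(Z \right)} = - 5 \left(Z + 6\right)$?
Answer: $\frac{16456}{87} \approx 189.15$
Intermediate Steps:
$w{\left(Z \right)} = -30 - 5 Z$ ($w{\left(Z \right)} = - 5 \left(6 + Z\right) = -30 - 5 Z$)
$V{\left(q,x \right)} = -20 + q$ ($V{\left(q,x \right)} = q - \left(-30 - -50\right) = q - \left(-30 + 50\right) = q - 20 = -20 + q$)
$h = - \frac{74}{87}$ ($h = 74 \left(- \frac{1}{87}\right) = - \frac{74}{87} \approx -0.85057$)
$\left(h - 54 z{\left(-4,-10 \right)}\right) + V{\left(-6,80 \right)} = \left(- \frac{74}{87} - -216\right) - 26 = \left(- \frac{74}{87} + 216\right) - 26 = \frac{18718}{87} - 26 = \frac{16456}{87}$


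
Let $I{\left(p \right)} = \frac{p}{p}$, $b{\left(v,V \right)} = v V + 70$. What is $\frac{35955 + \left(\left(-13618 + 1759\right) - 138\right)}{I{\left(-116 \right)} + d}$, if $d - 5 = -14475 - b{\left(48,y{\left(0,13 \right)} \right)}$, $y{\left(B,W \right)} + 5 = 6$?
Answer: $- \frac{23958}{14587} \approx -1.6424$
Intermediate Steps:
$y{\left(B,W \right)} = 1$ ($y{\left(B,W \right)} = -5 + 6 = 1$)
$b{\left(v,V \right)} = 70 + V v$ ($b{\left(v,V \right)} = V v + 70 = 70 + V v$)
$I{\left(p \right)} = 1$
$d = -14588$ ($d = 5 - \left(14545 + 48\right) = 5 - 14593 = -14588$)
$\frac{35955 + \left(\left(-13618 + 1759\right) - 138\right)}{I{\left(-116 \right)} + d} = \frac{35955 + \left(\left(-13618 + 1759\right) - 138\right)}{1 - 14588} = \frac{35955 - 11997}{-14587} = \left(35955 - 11997\right) \left(- \frac{1}{14587}\right) = 23958 \left(- \frac{1}{14587}\right) = - \frac{23958}{14587}$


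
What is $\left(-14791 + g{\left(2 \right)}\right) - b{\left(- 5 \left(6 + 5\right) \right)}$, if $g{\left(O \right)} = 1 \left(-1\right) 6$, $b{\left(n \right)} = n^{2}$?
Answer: $-17822$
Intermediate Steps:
$g{\left(O \right)} = -6$ ($g{\left(O \right)} = \left(-1\right) 6 = -6$)
$\left(-14791 + g{\left(2 \right)}\right) - b{\left(- 5 \left(6 + 5\right) \right)} = \left(-14791 - 6\right) - \left(- 5 \left(6 + 5\right)\right)^{2} = -14797 - \left(\left(-5\right) 11\right)^{2} = -14797 - \left(-55\right)^{2} = -14797 - 3025 = -17822$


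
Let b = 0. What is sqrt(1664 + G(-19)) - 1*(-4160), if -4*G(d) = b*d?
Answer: 4160 + 8*sqrt(26) ≈ 4200.8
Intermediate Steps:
G(d) = 0 (G(d) = -0*d = -1/4*0 = 0)
sqrt(1664 + G(-19)) - 1*(-4160) = sqrt(1664 + 0) - 1*(-4160) = sqrt(1664) + 4160 = 8*sqrt(26) + 4160 = 4160 + 8*sqrt(26)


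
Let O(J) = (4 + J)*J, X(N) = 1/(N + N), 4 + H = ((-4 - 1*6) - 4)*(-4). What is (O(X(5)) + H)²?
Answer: 27468081/10000 ≈ 2746.8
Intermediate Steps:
H = 52 (H = -4 + ((-4 - 1*6) - 4)*(-4) = -4 + ((-4 - 6) - 4)*(-4) = -4 + (-10 - 4)*(-4) = -4 - 14*(-4) = -4 + 56 = 52)
X(N) = 1/(2*N)
O(J) = J*(4 + J)
(O(X(5)) + H)² = (((½)/5)*(4 + (½)/5) + 52)² = (((½)*(⅕))*(4 + (½)*(⅕)) + 52)² = ((4 + ⅒)/10 + 52)² = ((⅒)*(41/10) + 52)² = (41/100 + 52)² = (5241/100)² = 27468081/10000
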